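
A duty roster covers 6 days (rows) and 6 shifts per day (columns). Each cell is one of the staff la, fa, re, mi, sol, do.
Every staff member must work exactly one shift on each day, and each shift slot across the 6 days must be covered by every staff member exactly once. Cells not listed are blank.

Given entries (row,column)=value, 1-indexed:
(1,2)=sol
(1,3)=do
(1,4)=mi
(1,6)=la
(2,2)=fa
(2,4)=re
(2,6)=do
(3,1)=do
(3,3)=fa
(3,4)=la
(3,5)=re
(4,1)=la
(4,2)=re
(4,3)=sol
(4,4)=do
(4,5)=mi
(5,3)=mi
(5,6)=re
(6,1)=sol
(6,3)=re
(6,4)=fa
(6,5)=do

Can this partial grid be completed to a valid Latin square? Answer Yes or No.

Yes

No day or shift among the givens repeats a symbol, and propagating forced cells runs into no contradiction.
One valid completion exists (for instance, re sol do mi fa la / mi fa la re sol do / do mi fa la re sol / la re sol do mi fa / fa do mi sol la re / sol la re fa do mi).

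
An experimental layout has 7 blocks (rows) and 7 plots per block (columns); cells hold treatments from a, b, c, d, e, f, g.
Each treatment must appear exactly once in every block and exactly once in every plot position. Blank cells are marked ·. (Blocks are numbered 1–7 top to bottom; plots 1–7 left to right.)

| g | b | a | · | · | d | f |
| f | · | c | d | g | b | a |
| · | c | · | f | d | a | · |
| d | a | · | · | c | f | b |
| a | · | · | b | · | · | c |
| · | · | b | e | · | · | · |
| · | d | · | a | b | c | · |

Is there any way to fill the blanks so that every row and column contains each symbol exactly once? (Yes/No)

Yes

No block or plot among the givens repeats a symbol, and propagating forced cells runs into no contradiction.
One valid completion exists (for instance, g b a c e d f / f e c d g b a / b c g f d a e / d a e g c f b / a g d b f e c / c f b e a g d / e d f a b c g).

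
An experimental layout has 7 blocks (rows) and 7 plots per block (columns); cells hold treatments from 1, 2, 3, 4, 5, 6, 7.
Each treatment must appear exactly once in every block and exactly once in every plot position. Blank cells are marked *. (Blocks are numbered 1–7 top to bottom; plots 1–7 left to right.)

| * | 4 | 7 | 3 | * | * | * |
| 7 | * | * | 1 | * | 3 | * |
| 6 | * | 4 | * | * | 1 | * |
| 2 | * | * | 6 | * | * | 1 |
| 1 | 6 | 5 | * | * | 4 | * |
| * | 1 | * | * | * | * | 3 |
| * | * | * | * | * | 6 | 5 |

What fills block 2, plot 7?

Block 1, plot 1: block 1 has {3, 4, 7} and plot 1 has {1, 2, 6, 7}, leaving only 5.
Block 1, plot 6: block 1 has {3, 4, 5, 7} and plot 6 has {1, 3, 4, 6}, leaving only 2.
Block 1, plot 7: block 1 has {2, 3, 4, 5, 7} and plot 7 has {1, 3, 5}, leaving only 6.
Block 1, plot 5: block 1 has {2, 3, 4, 5, 6, 7} and plot 5 has {}, leaving only 1.
Block 4, plot 3: block 4 has {1, 2, 6} and plot 3 has {4, 5, 7}, leaving only 3.
Block 6, plot 1: block 6 has {1, 3} and plot 1 has {1, 2, 5, 6, 7}, leaving only 4.
Block 7, plot 1: block 7 has {5, 6} and plot 1 has {1, 2, 4, 5, 6, 7}, leaving only 3.
Block 2, plot 7 is narrowed to {2, 4}.
If it were 2, then block 5, plot 7 would be left with no valid symbol.
So block 2, plot 7 must be 4.

4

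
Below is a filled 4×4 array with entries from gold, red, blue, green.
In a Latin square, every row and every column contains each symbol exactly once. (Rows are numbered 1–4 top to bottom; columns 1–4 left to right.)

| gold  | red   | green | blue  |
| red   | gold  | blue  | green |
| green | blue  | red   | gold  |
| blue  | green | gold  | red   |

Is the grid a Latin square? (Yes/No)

Each row is a permutation of the 4 symbols, and so is each column.

Yes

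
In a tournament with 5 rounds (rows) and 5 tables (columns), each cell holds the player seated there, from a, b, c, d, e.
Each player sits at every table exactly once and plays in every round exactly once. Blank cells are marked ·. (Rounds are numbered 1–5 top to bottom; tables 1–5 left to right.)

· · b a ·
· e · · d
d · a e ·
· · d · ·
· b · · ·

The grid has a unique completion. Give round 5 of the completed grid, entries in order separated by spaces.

c b e d a

Round 2, table 3: round 2 has {d, e} and table 3 has {a, b, d}, leaving only c.
Round 5, table 3: round 5 has {b} and table 3 has {a, b, c, d}, leaving only e.
Round 2, table 4: round 2 has {c, d, e} and table 4 has {a, e}, leaving only b.
Round 2, table 1: round 2 has {b, c, d, e} and table 1 has {d}, leaving only a.
Round 5, table 1: round 5 has {b, e} and table 1 has {a, d}, leaving only c.
Round 5, table 4: round 5 has {b, c, e} and table 4 has {a, b, e}, leaving only d.
Round 5, table 5: round 5 has {b, c, d, e} and table 5 has {d}, leaving only a.
So round 5 reads: c b e d a.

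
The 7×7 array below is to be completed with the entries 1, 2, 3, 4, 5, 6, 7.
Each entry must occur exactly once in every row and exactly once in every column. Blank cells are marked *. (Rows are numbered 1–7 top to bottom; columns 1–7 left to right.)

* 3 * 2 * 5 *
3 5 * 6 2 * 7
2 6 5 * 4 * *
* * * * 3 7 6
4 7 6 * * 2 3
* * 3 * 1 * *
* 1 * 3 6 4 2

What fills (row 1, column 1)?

6

Row 1, column 5: row 1 has {2, 3, 5} and column 5 has {1, 2, 3, 4, 6}, leaving only 7.
Row 2, column 6: row 2 has {2, 3, 5, 6, 7} and column 6 has {2, 4, 5, 7}, leaving only 1.
Row 2, column 3: row 2 has {1, 2, 3, 5, 6, 7} and column 3 has {3, 5, 6}, leaving only 4.
Row 1, column 3: row 1 has {2, 3, 5, 7} and column 3 has {3, 4, 5, 6}, leaving only 1.
Row 1 already has {1, 2, 3, 5, 7} and column 1 already has {2, 3, 4}, so row 1, column 1 must be 6.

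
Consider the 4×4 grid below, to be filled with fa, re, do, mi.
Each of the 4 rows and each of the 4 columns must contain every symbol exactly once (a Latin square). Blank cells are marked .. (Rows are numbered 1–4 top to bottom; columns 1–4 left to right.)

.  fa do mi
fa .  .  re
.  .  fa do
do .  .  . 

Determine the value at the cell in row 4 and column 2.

Row 1, column 1: row 1 has {fa, do, mi} and column 1 has {fa, do}, leaving only re.
Row 2, column 3: row 2 has {fa, re} and column 3 has {fa, do}, leaving only mi.
Row 2, column 2: row 2 has {fa, re, mi} and column 2 has {fa}, leaving only do.
Row 3, column 1: row 3 has {fa, do} and column 1 has {fa, re, do}, leaving only mi.
Row 3, column 2: row 3 has {fa, do, mi} and column 2 has {fa, do}, leaving only re.
Row 4 already has {do} and column 2 already has {fa, re, do}, so row 4, column 2 must be mi.

mi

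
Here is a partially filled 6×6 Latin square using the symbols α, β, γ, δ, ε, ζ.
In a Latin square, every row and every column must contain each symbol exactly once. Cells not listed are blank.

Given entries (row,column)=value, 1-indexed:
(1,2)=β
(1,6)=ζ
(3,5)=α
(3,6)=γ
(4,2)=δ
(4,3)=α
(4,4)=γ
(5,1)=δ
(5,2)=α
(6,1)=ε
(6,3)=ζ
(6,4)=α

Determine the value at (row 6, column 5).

Row 6, column 2: row 6 has {α, ε, ζ} and column 2 has {α, β, δ}, leaving only γ.
Row 6, column 5 is narrowed to {β, δ}.
If it were δ, then row 5, column 6 would be left with no valid symbol.
So row 6, column 5 must be β.

β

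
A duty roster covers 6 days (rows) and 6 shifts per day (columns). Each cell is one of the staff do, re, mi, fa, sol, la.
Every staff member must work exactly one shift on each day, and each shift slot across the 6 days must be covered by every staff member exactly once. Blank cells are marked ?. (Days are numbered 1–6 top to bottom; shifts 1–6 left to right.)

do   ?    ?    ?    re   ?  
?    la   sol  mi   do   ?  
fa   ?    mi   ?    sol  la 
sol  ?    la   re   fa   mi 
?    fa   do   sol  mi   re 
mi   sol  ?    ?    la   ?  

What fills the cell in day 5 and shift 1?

Day 5 already has {do, re, mi, fa, sol} and shift 1 already has {do, mi, fa, sol}, so day 5, shift 1 must be la.

la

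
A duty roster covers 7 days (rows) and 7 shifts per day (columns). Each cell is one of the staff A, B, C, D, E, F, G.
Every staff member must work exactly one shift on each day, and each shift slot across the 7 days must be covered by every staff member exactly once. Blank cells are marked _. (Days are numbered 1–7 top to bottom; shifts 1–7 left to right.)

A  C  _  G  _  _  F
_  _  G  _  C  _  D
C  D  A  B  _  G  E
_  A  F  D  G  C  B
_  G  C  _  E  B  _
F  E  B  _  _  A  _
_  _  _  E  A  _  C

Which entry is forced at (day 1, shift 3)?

Day 3, shift 5: day 3 has {A, B, C, D, E, G} and shift 5 has {A, C, E, G}, leaving only F.
Day 4, shift 1: day 4 has {A, B, C, D, F, G} and shift 1 has {A, C, F}, leaving only E.
Day 2, shift 1: day 2 has {C, D, G} and shift 1 has {A, C, E, F}, leaving only B.
Day 2, shift 2: day 2 has {B, C, D, G} and shift 2 has {A, C, D, E, G}, leaving only F.
Day 2, shift 4: day 2 has {B, C, D, F, G} and shift 4 has {B, D, E, G}, leaving only A.
Day 2, shift 6: day 2 has {A, B, C, D, F, G} and shift 6 has {A, B, C, G}, leaving only E.
Day 1, shift 6: day 1 has {A, C, F, G} and shift 6 has {A, B, C, E, G}, leaving only D.
Day 1 already has {A, C, D, F, G} and shift 3 already has {A, B, C, F, G}, so day 1, shift 3 must be E.

E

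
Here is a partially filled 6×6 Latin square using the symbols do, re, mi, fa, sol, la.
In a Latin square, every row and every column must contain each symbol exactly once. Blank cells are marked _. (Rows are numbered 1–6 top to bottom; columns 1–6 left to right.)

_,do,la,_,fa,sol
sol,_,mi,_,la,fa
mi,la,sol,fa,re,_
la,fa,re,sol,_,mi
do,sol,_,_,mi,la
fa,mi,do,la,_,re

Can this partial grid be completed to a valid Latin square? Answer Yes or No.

No row or column among the givens repeats a symbol, and propagating forced cells runs into no contradiction.
One valid completion exists (for instance, re do la mi fa sol / sol re mi do la fa / mi la sol fa re do / la fa re sol do mi / do sol fa re mi la / fa mi do la sol re).

Yes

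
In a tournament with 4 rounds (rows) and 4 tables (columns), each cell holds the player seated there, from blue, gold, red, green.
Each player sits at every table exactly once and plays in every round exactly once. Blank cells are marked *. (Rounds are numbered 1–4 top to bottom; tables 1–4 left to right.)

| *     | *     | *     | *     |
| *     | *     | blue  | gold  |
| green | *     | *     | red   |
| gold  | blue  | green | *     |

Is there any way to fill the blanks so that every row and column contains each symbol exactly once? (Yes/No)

Round 4, table 4: round 4 together with table 4 already contain {blue, gold, red, green} — every symbol — so nothing can go there. The grid has no valid completion.

No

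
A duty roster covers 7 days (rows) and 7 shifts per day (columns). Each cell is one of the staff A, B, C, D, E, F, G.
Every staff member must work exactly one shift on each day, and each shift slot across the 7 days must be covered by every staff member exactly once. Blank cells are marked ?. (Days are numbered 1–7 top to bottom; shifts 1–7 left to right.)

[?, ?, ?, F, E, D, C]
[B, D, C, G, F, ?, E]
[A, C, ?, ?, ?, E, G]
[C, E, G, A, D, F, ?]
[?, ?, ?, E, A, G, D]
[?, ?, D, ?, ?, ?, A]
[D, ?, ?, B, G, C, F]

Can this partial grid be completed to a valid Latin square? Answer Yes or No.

No

Day 1, shift 1: day 1 has {C, D, E, F} and shift 1 has {A, B, C, D}, so it must be G.
Day 2, shift 6: day 2 has {B, C, D, E, F, G} and shift 6 has {C, D, E, F, G}, so it must be A.
Day 3, shift 4: day 3 has {A, C, E, G} and shift 4 has {A, B, E, F, G}, so it must be D.
Day 3, shift 5: day 3 has {A, C, D, E, G} and shift 5 has {A, D, E, F, G}, so it must be B.
Day 3, shift 3: day 3 has {A, B, C, D, E, G} and shift 3 has {C, D, G}, so it must be F.
Day 4, shift 7: day 4 has {A, C, D, E, F, G} and shift 7 has {A, C, D, E, F, G}, so it must be B.
Day 5, shift 1: day 5 has {A, D, E, G} and shift 1 has {A, B, C, D, G}, so it must be F.
Day 5, shift 2: day 5 has {A, D, E, F, G} and shift 2 has {C, D, E}, so it must be B.
Now day 5, shift 3: day 5 together with shift 3 already contain {A, B, C, D, E, F, G} — every symbol — so nothing can go there. The grid has no valid completion.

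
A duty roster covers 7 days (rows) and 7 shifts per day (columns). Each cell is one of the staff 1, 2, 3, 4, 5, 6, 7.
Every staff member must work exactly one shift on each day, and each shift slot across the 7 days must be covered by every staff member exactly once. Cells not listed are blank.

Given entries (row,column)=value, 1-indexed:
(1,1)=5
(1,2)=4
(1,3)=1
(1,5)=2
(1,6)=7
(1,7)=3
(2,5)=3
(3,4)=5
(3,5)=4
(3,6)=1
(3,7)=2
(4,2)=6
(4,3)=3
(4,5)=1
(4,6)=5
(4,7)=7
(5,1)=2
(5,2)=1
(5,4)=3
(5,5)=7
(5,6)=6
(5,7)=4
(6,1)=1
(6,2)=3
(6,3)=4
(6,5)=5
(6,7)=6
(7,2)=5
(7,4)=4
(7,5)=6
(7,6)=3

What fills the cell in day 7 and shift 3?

Day 1, shift 4: day 1 has {1, 2, 3, 4, 5, 7} and shift 4 has {3, 4, 5}, leaving only 6.
Day 3, shift 2: day 3 has {1, 2, 4, 5} and shift 2 has {1, 3, 4, 5, 6}, leaving only 7.
Day 2, shift 2: day 2 has {3} and shift 2 has {1, 3, 4, 5, 6, 7}, leaving only 2.
Day 2, shift 6: day 2 has {2, 3} and shift 6 has {1, 3, 5, 6, 7}, leaving only 4.
Day 3, shift 3: day 3 has {1, 2, 4, 5, 7} and shift 3 has {1, 3, 4}, leaving only 6.
Day 3, shift 1: day 3 has {1, 2, 4, 5, 6, 7} and shift 1 has {1, 2, 5}, leaving only 3.
Day 4, shift 1: day 4 has {1, 3, 5, 6, 7} and shift 1 has {1, 2, 3, 5}, leaving only 4.
Day 4, shift 4: day 4 has {1, 3, 4, 5, 6, 7} and shift 4 has {3, 4, 5, 6}, leaving only 2.
Day 5, shift 3: day 5 has {1, 2, 3, 4, 6, 7} and shift 3 has {1, 3, 4, 6}, leaving only 5.
Day 2, shift 3: day 2 has {2, 3, 4} and shift 3 has {1, 3, 4, 5, 6}, leaving only 7.
Day 7 already has {3, 4, 5, 6} and shift 3 already has {1, 3, 4, 5, 6, 7}, so day 7, shift 3 must be 2.

2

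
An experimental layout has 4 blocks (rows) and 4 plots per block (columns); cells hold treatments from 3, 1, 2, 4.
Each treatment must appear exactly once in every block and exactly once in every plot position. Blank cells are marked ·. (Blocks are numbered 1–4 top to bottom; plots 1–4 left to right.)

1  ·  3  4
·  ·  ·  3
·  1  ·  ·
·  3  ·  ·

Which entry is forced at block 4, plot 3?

2

Block 1, plot 2: block 1 has {3, 1, 4} and plot 2 has {3, 1}, leaving only 2.
Block 2, plot 2: block 2 has {3} and plot 2 has {3, 1, 2}, leaving only 4.
Block 2, plot 1: block 2 has {3, 4} and plot 1 has {1}, leaving only 2.
Block 2, plot 3: block 2 has {3, 2, 4} and plot 3 has {3}, leaving only 1.
Block 3, plot 4: block 3 has {1} and plot 4 has {3, 4}, leaving only 2.
Block 3, plot 3: block 3 has {1, 2} and plot 3 has {3, 1}, leaving only 4.
Block 4 already has {3} and plot 3 already has {3, 1, 4}, so block 4, plot 3 must be 2.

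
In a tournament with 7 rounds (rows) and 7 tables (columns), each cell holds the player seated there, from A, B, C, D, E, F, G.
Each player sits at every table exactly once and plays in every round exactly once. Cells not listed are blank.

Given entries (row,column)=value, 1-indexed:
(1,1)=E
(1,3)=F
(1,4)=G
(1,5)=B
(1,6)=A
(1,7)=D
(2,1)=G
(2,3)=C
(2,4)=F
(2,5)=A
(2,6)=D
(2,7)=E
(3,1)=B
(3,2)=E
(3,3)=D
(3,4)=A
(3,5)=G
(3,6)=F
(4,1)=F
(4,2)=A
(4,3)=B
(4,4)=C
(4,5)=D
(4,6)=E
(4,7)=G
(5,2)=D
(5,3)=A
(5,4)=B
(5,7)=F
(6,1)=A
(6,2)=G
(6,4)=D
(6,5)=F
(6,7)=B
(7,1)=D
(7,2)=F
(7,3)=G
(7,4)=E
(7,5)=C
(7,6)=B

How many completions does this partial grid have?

1

Round 1, table 2: eliminating its round and table leaves {C}.
Round 2, table 2: eliminating its round and table leaves {B}.
Round 3, table 7: eliminating its round and table leaves {C}.
Round 5, table 1: eliminating its round and table leaves {C}.
Round 5, table 5: eliminating its round and table leaves {E}.
Round 5, table 6: eliminating its round and table leaves {C, G}.
Round 6, table 3: eliminating its round and table leaves {E}.
Round 6, table 6: eliminating its round and table leaves {C}.
Round 7, table 7: eliminating its round and table leaves {A}.
Only one assignment across all blanks avoids any round or table repeat, giving 1 completion.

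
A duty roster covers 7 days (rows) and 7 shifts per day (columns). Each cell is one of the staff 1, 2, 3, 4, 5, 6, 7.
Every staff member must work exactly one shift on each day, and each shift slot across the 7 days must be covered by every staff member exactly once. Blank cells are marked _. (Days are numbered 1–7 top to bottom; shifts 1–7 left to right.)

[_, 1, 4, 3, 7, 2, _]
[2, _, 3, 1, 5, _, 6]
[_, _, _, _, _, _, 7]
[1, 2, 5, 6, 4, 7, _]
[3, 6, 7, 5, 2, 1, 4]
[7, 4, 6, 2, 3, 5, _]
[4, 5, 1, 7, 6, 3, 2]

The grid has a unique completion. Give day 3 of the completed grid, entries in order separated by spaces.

5 3 2 4 1 6 7

Day 3, shift 2: day 3 has {7} and shift 2 has {1, 2, 4, 5, 6}, leaving only 3.
Day 3, shift 3: day 3 has {3, 7} and shift 3 has {1, 3, 4, 5, 6, 7}, leaving only 2.
Day 3, shift 4: day 3 has {2, 3, 7} and shift 4 has {1, 2, 3, 5, 6, 7}, leaving only 4.
Day 3, shift 5: day 3 has {2, 3, 4, 7} and shift 5 has {2, 3, 4, 5, 6, 7}, leaving only 1.
Day 3, shift 6: day 3 has {1, 2, 3, 4, 7} and shift 6 has {1, 2, 3, 5, 7}, leaving only 6.
Day 3, shift 1: day 3 has {1, 2, 3, 4, 6, 7} and shift 1 has {1, 2, 3, 4, 7}, leaving only 5.
So day 3 reads: 5 3 2 4 1 6 7.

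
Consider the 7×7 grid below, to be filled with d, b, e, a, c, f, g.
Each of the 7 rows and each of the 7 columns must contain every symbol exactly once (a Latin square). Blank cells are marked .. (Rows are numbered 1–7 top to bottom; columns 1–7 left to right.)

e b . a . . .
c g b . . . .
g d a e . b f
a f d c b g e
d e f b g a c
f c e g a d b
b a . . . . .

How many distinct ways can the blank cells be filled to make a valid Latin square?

3

Row 1, column 3: eliminating its row and column leaves {c, g}.
Row 1, column 5: eliminating its row and column leaves {d, c, f}.
Row 1, column 6: eliminating its row and column leaves {c, f}.
Row 1, column 7: eliminating its row and column leaves {d, g}.
Row 2, column 4: eliminating its row and column leaves {d, f}.
Row 2, column 5: eliminating its row and column leaves {d, e, f}.
Row 2, column 6: eliminating its row and column leaves {e, f}.
Row 2, column 7: eliminating its row and column leaves {d, a}.
Row 3, column 5: eliminating its row and column leaves {c}.
Row 7, column 3: eliminating its row and column leaves {c, g}.
Row 7, column 4: eliminating its row and column leaves {d, f}.
Row 7, column 5: eliminating its row and column leaves {d, e, c, f}.
Row 7, column 6: eliminating its row and column leaves {e, c, f}.
Row 7, column 7: eliminating its row and column leaves {d, g}.
Enumerating the assignments across these blanks that avoid any row or column repeat gives 3 completions.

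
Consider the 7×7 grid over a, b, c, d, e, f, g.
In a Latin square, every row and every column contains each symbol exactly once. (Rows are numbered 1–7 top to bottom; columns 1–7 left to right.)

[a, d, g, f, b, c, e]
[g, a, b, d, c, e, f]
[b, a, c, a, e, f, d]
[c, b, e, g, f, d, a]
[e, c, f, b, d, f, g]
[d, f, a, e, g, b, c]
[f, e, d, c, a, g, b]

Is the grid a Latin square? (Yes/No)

No

Row 3 contains a twice (at columns 2 and 4); row 5 is also not a permutation.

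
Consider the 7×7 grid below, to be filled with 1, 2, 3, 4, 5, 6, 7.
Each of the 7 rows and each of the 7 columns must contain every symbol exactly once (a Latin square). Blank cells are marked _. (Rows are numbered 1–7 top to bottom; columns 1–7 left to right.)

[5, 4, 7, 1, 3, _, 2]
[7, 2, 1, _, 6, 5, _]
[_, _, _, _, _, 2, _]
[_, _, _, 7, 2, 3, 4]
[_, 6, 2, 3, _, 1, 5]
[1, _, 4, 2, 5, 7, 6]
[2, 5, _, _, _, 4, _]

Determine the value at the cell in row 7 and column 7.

Row 1, column 6: row 1 has {1, 2, 3, 4, 5, 7} and column 6 has {1, 2, 3, 4, 5, 7}, leaving only 6.
Row 2, column 4: row 2 has {1, 2, 5, 6, 7} and column 4 has {1, 2, 3, 7}, leaving only 4.
Row 2, column 7: row 2 has {1, 2, 4, 5, 6, 7} and column 7 has {2, 4, 5, 6}, leaving only 3.
Row 4, column 1: row 4 has {2, 3, 4, 7} and column 1 has {1, 2, 5, 7}, leaving only 6.
Row 4, column 2: row 4 has {2, 3, 4, 6, 7} and column 2 has {2, 4, 5, 6}, leaving only 1.
Row 4, column 3: row 4 has {1, 2, 3, 4, 6, 7} and column 3 has {1, 2, 4, 7}, leaving only 5.
Row 5, column 1: row 5 has {1, 2, 3, 5, 6} and column 1 has {1, 2, 5, 6, 7}, leaving only 4.
Row 3, column 1: row 3 has {2} and column 1 has {1, 2, 4, 5, 6, 7}, leaving only 3.
Row 3, column 2: row 3 has {2, 3} and column 2 has {1, 2, 4, 5, 6}, leaving only 7.
Row 3, column 3: row 3 has {2, 3, 7} and column 3 has {1, 2, 4, 5, 7}, leaving only 6.
Row 3, column 4: row 3 has {2, 3, 6, 7} and column 4 has {1, 2, 3, 4, 7}, leaving only 5.
Row 3, column 7: row 3 has {2, 3, 5, 6, 7} and column 7 has {2, 3, 4, 5, 6}, leaving only 1.
Row 7 already has {2, 4, 5} and column 7 already has {1, 2, 3, 4, 5, 6}, so row 7, column 7 must be 7.

7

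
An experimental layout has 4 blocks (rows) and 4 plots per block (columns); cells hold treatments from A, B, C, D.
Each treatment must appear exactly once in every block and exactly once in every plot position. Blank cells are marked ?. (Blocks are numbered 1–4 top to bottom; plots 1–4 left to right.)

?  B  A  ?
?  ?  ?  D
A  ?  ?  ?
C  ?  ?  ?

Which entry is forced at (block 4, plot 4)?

Block 1, plot 1: block 1 has {A, B} and plot 1 has {A, C}, leaving only D.
Block 1, plot 4: block 1 has {A, B, D} and plot 4 has {D}, leaving only C.
Block 2, plot 1: block 2 has {D} and plot 1 has {A, C, D}, leaving only B.
Block 2, plot 3: block 2 has {B, D} and plot 3 has {A}, leaving only C.
Block 2, plot 2: block 2 has {B, C, D} and plot 2 has {B}, leaving only A.
Block 3, plot 4: block 3 has {A} and plot 4 has {C, D}, leaving only B.
Block 4 already has {C} and plot 4 already has {B, C, D}, so block 4, plot 4 must be A.

A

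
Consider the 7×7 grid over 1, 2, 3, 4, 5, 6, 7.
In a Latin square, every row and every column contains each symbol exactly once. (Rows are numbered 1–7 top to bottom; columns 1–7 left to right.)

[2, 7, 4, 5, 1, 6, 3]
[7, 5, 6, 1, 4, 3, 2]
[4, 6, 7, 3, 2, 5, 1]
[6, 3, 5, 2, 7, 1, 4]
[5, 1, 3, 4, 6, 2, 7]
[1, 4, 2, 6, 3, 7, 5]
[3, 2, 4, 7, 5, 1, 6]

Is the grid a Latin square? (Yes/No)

Every row is a permutation, but column 6 contains 1 twice (at rows 4 and 7).

No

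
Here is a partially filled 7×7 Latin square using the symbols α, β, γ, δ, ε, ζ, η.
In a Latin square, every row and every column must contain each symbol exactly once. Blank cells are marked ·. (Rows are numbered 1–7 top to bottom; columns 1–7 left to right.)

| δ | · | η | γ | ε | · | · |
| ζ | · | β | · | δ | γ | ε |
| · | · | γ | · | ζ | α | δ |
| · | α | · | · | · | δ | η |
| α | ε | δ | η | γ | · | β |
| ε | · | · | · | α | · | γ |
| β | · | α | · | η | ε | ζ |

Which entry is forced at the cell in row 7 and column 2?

γ

Row 1, column 7: row 1 has {γ, δ, ε, η} and column 7 has {β, γ, δ, ε, ζ, η}, leaving only α.
Row 2, column 2: row 2 has {β, γ, δ, ε, ζ} and column 2 has {α, ε}, leaving only η.
Row 2, column 4: row 2 has {β, γ, δ, ε, ζ, η} and column 4 has {γ, η}, leaving only α.
Row 3, column 1: row 3 has {α, γ, δ, ζ} and column 1 has {α, β, δ, ε, ζ}, leaving only η.
Row 3, column 2: row 3 has {α, γ, δ, ζ, η} and column 2 has {α, ε, η}, leaving only β.
Row 1, column 2: row 1 has {α, γ, δ, ε, η} and column 2 has {α, β, ε, η}, leaving only ζ.
Row 1, column 6: row 1 has {α, γ, δ, ε, ζ, η} and column 6 has {α, γ, δ, ε}, leaving only β.
Row 3, column 4: row 3 has {α, β, γ, δ, ζ, η} and column 4 has {α, γ, η}, leaving only ε.
Row 4, column 1: row 4 has {α, δ, η} and column 1 has {α, β, δ, ε, ζ, η}, leaving only γ.
Row 4, column 5: row 4 has {α, γ, δ, η} and column 5 has {α, γ, δ, ε, ζ, η}, leaving only β.
Row 4, column 4: row 4 has {α, β, γ, δ, η} and column 4 has {α, γ, ε, η}, leaving only ζ.
Row 4, column 3: row 4 has {α, β, γ, δ, ζ, η} and column 3 has {α, β, γ, δ, η}, leaving only ε.
Row 5, column 6: row 5 has {α, β, γ, δ, ε, η} and column 6 has {α, β, γ, δ, ε}, leaving only ζ.
Row 6, column 2: row 6 has {α, γ, ε} and column 2 has {α, β, ε, ζ, η}, leaving only δ.
Row 7 already has {α, β, ε, ζ, η} and column 2 already has {α, β, δ, ε, ζ, η}, so row 7, column 2 must be γ.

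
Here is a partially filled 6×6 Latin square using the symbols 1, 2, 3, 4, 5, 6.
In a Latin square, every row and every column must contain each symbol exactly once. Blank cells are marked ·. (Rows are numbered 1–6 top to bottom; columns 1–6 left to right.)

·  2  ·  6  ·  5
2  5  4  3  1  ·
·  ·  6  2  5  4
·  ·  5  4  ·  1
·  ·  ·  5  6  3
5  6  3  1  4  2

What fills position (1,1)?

4

Row 1, column 3: row 1 has {2, 5, 6} and column 3 has {3, 4, 5, 6}, leaving only 1.
Row 1, column 5: row 1 has {1, 2, 5, 6} and column 5 has {1, 4, 5, 6}, leaving only 3.
Row 1 already has {1, 2, 3, 5, 6} and column 1 already has {2, 5}, so row 1, column 1 must be 4.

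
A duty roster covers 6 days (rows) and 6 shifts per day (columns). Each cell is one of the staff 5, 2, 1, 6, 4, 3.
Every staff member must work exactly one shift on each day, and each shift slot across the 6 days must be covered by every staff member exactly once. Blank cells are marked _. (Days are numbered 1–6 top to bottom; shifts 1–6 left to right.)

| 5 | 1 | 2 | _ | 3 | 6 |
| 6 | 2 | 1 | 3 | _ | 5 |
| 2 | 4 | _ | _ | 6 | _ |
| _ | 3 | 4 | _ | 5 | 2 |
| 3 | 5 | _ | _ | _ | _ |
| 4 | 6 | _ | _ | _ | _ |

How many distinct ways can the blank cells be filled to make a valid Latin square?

Day 1, shift 4: eliminating its day and shift leaves {4}.
Day 2, shift 5: eliminating its day and shift leaves {4}.
Day 3, shift 3: eliminating its day and shift leaves {5, 3}.
Day 3, shift 4: eliminating its day and shift leaves {5, 1}.
Day 3, shift 6: eliminating its day and shift leaves {1, 3}.
Day 4, shift 1: eliminating its day and shift leaves {1}.
Day 4, shift 4: eliminating its day and shift leaves {1, 6}.
Day 5, shift 3: eliminating its day and shift leaves {6}.
Day 5, shift 4: eliminating its day and shift leaves {2, 1, 6, 4}.
Day 5, shift 5: eliminating its day and shift leaves {2, 1, 4}.
Day 5, shift 6: eliminating its day and shift leaves {1, 4}.
Day 6, shift 3: eliminating its day and shift leaves {5, 3}.
Day 6, shift 4: eliminating its day and shift leaves {5, 2, 1}.
Day 6, shift 5: eliminating its day and shift leaves {2, 1}.
Day 6, shift 6: eliminating its day and shift leaves {1, 3}.
Enumerating the assignments across these blanks that avoid any day or shift repeat gives 3 completions.

3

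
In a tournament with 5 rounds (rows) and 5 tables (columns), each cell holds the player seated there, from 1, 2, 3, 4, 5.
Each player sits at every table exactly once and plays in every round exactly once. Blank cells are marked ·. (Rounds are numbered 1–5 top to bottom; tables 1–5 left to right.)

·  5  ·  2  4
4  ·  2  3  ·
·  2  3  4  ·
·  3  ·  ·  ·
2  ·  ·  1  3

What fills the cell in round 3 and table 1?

5

Round 1, table 3: round 1 has {2, 4, 5} and table 3 has {2, 3}, leaving only 1.
Round 1, table 1: round 1 has {1, 2, 4, 5} and table 1 has {2, 4}, leaving only 3.
Round 2, table 2: round 2 has {2, 3, 4} and table 2 has {2, 3, 5}, leaving only 1.
Round 2, table 5: round 2 has {1, 2, 3, 4} and table 5 has {3, 4}, leaving only 5.
Round 3, table 5: round 3 has {2, 3, 4} and table 5 has {3, 4, 5}, leaving only 1.
Round 3 already has {1, 2, 3, 4} and table 1 already has {2, 3, 4}, so round 3, table 1 must be 5.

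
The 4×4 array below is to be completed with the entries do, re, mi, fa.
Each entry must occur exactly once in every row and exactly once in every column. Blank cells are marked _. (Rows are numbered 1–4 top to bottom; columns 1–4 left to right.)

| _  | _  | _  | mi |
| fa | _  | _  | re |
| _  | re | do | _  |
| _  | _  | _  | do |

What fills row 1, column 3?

Row 2, column 3: row 2 has {re, fa} and column 3 has {do}, leaving only mi.
Row 2, column 2: row 2 has {re, mi, fa} and column 2 has {re}, leaving only do.
Row 1, column 2: row 1 has {mi} and column 2 has {do, re}, leaving only fa.
Row 1 already has {mi, fa} and column 3 already has {do, mi}, so row 1, column 3 must be re.

re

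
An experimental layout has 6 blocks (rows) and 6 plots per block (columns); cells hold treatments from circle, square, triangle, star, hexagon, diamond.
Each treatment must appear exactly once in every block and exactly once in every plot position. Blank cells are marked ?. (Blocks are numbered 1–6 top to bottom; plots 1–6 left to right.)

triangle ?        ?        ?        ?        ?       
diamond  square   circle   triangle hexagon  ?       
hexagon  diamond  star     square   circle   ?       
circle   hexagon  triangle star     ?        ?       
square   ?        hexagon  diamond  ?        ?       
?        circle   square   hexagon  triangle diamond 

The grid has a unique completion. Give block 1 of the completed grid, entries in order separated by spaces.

Block 1, plot 2: block 1 has {triangle} and plot 2 has {circle, square, hexagon, diamond}, leaving only star.
Block 1, plot 3: block 1 has {triangle, star} and plot 3 has {circle, square, triangle, star, hexagon}, leaving only diamond.
Block 1, plot 4: block 1 has {triangle, star, diamond} and plot 4 has {square, triangle, star, hexagon, diamond}, leaving only circle.
Block 1, plot 5: block 1 has {circle, triangle, star, diamond} and plot 5 has {circle, triangle, hexagon}, leaving only square.
Block 1, plot 6: block 1 has {circle, square, triangle, star, diamond} and plot 6 has {diamond}, leaving only hexagon.
So block 1 reads: triangle star diamond circle square hexagon.

triangle star diamond circle square hexagon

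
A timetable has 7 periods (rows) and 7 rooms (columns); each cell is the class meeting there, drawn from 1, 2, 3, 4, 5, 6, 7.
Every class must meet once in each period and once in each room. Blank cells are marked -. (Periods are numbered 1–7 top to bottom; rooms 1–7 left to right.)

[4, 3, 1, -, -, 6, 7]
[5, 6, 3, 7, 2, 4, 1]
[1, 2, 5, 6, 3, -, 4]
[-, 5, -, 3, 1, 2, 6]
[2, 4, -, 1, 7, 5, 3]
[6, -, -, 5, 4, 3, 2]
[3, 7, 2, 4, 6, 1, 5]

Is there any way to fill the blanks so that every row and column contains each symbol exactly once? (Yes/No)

No period or room among the givens repeats a symbol, and propagating forced cells runs into no contradiction.
One valid completion exists (for instance, 4 3 1 2 5 6 7 / 5 6 3 7 2 4 1 / 1 2 5 6 3 7 4 / 7 5 4 3 1 2 6 / 2 4 6 1 7 5 3 / 6 1 7 5 4 3 2 / 3 7 2 4 6 1 5).

Yes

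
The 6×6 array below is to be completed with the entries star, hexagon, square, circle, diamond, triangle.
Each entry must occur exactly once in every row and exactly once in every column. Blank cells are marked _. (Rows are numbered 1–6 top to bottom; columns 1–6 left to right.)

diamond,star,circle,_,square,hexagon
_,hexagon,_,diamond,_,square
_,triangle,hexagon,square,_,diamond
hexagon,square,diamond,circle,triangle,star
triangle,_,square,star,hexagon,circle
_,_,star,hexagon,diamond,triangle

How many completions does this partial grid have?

2

Row 1, column 4: eliminating its row and column leaves {triangle}.
Row 2, column 1: eliminating its row and column leaves {star, circle}.
Row 2, column 3: eliminating its row and column leaves {triangle}.
Row 2, column 5: eliminating its row and column leaves {star, circle}.
Row 3, column 1: eliminating its row and column leaves {star, circle}.
Row 3, column 5: eliminating its row and column leaves {star, circle}.
Row 5, column 2: eliminating its row and column leaves {diamond}.
Row 6, column 1: eliminating its row and column leaves {square, circle}.
Row 6, column 2: eliminating its row and column leaves {circle}.
Enumerating the assignments across these blanks that avoid any row or column repeat gives 2 completions.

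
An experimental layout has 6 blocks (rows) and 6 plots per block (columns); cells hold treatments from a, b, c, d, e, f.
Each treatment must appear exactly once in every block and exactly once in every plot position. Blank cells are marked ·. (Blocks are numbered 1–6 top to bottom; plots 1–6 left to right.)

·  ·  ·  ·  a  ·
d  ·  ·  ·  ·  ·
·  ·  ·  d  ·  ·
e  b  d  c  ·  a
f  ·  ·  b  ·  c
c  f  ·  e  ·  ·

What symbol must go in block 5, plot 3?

e

Block 1, plot 1: block 1 has {a} and plot 1 has {c, d, e, f}, leaving only b.
Block 1, plot 4: block 1 has {a, b} and plot 4 has {b, c, d, e}, leaving only f.
Block 2, plot 4: block 2 has {d} and plot 4 has {b, c, d, e, f}, leaving only a.
Block 3, plot 1: block 3 has {d} and plot 1 has {b, c, d, e, f}, leaving only a.
Block 4, plot 5: block 4 has {a, b, c, d, e} and plot 5 has {a}, leaving only f.
Block 5, plot 3 is narrowed to {a, e}.
If it were a, then block 6, plot 6 would be left with no valid symbol.
So block 5, plot 3 must be e.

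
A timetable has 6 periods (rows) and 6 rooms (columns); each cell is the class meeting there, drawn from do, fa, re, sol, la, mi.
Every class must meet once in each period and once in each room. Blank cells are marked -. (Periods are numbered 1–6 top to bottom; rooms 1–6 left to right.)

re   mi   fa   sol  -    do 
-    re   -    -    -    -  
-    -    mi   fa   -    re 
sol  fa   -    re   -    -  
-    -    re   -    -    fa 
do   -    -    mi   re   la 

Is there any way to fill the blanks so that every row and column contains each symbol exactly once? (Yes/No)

Period 1, room 5: period 1 has {do, fa, re, sol, mi} and room 5 has {re}, so it must be la.
Period 3, room 1: period 3 has {fa, re, mi} and room 1 has {do, re, sol}, so it must be la.
Period 4, room 6: period 4 has {fa, re, sol} and room 6 has {do, fa, re, la}, so it must be mi.
Period 2, room 6: period 2 has {re} and room 6 has {do, fa, re, la, mi}, so it must be sol.
Period 4, room 5: period 4 has {fa, re, sol, mi} and room 5 has {re, la}, so it must be do.
Period 3, room 5: period 3 has {fa, re, la, mi} and room 5 has {do, re, la}, so it must be sol.
Period 3, room 2: period 3 has {fa, re, sol, la, mi} and room 2 has {fa, re, mi}, so it must be do.
Period 4, room 3: period 4 has {do, fa, re, sol, mi} and room 3 has {fa, re, mi}, so it must be la.
Period 2, room 3: period 2 has {re, sol} and room 3 has {fa, re, la, mi}, so it must be do.
Period 2, room 4: period 2 has {do, re, sol} and room 4 has {fa, re, sol, mi}, so it must be la.
Period 5, room 1: period 5 has {fa, re} and room 1 has {do, re, sol, la}, so it must be mi.
Now period 5, room 5: period 5 together with room 5 already contain {do, fa, re, sol, la, mi} — every symbol — so nothing can go there. The grid has no valid completion.

No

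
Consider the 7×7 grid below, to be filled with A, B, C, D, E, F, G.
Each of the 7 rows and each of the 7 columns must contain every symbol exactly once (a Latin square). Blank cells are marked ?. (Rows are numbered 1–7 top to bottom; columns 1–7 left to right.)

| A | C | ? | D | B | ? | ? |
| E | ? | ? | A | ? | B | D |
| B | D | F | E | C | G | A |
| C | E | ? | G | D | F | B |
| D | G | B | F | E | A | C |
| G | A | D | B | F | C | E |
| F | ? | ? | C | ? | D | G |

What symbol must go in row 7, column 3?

E

Row 1, column 6: row 1 has {A, B, C, D} and column 6 has {A, B, C, D, F, G}, leaving only E.
Row 1, column 3: row 1 has {A, B, C, D, E} and column 3 has {B, D, F}, leaving only G.
Row 1, column 7: row 1 has {A, B, C, D, E, G} and column 7 has {A, B, C, D, E, G}, leaving only F.
Row 2, column 2: row 2 has {A, B, D, E} and column 2 has {A, C, D, E, G}, leaving only F.
Row 2, column 3: row 2 has {A, B, D, E, F} and column 3 has {B, D, F, G}, leaving only C.
Row 2, column 5: row 2 has {A, B, C, D, E, F} and column 5 has {B, C, D, E, F}, leaving only G.
Row 4, column 3: row 4 has {B, C, D, E, F, G} and column 3 has {B, C, D, F, G}, leaving only A.
Row 7 already has {C, D, F, G} and column 3 already has {A, B, C, D, F, G}, so row 7, column 3 must be E.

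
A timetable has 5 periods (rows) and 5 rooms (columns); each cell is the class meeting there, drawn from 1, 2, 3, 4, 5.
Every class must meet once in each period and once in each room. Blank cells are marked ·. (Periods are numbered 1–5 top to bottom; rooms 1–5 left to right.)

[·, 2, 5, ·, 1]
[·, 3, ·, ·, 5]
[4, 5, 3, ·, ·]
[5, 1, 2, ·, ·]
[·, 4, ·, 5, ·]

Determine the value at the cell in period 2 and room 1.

Period 1, room 1: period 1 has {1, 2, 5} and room 1 has {4, 5}, leaving only 3.
Period 1, room 4: period 1 has {1, 2, 3, 5} and room 4 has {5}, leaving only 4.
Period 3, room 5: period 3 has {3, 4, 5} and room 5 has {1, 5}, leaving only 2.
Period 3, room 4: period 3 has {2, 3, 4, 5} and room 4 has {4, 5}, leaving only 1.
Period 2, room 4: period 2 has {3, 5} and room 4 has {1, 4, 5}, leaving only 2.
Period 2 already has {2, 3, 5} and room 1 already has {3, 4, 5}, so period 2, room 1 must be 1.

1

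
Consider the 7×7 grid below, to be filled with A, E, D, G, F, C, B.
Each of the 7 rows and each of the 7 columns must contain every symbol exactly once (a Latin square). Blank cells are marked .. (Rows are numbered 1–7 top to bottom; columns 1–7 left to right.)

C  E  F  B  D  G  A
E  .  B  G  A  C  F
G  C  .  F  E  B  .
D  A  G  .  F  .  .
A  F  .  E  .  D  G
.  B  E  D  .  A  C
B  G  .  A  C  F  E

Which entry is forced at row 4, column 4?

Row 4 already has {A, D, G, F} and column 4 already has {A, E, D, G, F, B}, so row 4, column 4 must be C.

C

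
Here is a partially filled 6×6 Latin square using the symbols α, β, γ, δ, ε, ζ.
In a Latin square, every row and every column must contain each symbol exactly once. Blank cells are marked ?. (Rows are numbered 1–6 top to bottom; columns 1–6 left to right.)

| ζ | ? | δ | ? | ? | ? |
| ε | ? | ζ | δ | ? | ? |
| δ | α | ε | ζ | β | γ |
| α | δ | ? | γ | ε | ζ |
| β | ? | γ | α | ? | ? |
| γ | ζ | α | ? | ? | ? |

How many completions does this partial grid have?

3

Row 1, column 2: eliminating its row and column leaves {β, γ, ε}.
Row 1, column 4: eliminating its row and column leaves {β, ε}.
Row 1, column 5: eliminating its row and column leaves {α, γ}.
Row 1, column 6: eliminating its row and column leaves {α, β, ε}.
Row 2, column 2: eliminating its row and column leaves {β, γ}.
Row 2, column 5: eliminating its row and column leaves {α, γ}.
Row 2, column 6: eliminating its row and column leaves {α, β}.
Row 4, column 3: eliminating its row and column leaves {β}.
Row 5, column 2: eliminating its row and column leaves {ε}.
Row 5, column 5: eliminating its row and column leaves {δ, ζ}.
Row 5, column 6: eliminating its row and column leaves {δ, ε}.
Row 6, column 4: eliminating its row and column leaves {β, ε}.
Row 6, column 5: eliminating its row and column leaves {δ}.
Row 6, column 6: eliminating its row and column leaves {β, δ, ε}.
Enumerating the assignments across these blanks that avoid any row or column repeat gives 3 completions.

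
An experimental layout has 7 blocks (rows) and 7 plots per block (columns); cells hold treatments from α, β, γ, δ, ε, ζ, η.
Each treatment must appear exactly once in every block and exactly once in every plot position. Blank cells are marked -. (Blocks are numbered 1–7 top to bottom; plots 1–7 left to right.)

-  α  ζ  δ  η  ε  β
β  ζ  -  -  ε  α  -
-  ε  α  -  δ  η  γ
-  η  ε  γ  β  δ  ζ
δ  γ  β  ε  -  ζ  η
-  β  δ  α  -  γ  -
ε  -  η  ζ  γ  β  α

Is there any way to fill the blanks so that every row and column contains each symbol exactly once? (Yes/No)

No block or plot among the givens repeats a symbol, and propagating forced cells runs into no contradiction.
One valid completion exists (for instance, γ α ζ δ η ε β / β ζ γ η ε α δ / ζ ε α β δ η γ / α η ε γ β δ ζ / δ γ β ε α ζ η / η β δ α ζ γ ε / ε δ η ζ γ β α).

Yes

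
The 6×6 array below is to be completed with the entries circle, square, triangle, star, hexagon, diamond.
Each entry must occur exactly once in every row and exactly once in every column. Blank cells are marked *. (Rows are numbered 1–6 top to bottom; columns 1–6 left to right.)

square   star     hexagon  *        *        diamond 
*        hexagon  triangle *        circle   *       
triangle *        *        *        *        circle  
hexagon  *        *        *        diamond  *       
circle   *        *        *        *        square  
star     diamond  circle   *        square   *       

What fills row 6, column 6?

hexagon

Row 1, column 5: row 1 has {square, star, hexagon, diamond} and column 5 has {circle, square, diamond}, leaving only triangle.
Row 1, column 4: row 1 has {square, triangle, star, hexagon, diamond} and column 4 has {}, leaving only circle.
Row 2, column 1: row 2 has {circle, triangle, hexagon} and column 1 has {circle, square, triangle, star, hexagon}, leaving only diamond.
Row 2, column 6: row 2 has {circle, triangle, hexagon, diamond} and column 6 has {circle, square, diamond}, leaving only star.
Row 2, column 4: row 2 has {circle, triangle, star, hexagon, diamond} and column 4 has {circle}, leaving only square.
Row 3, column 2: row 3 has {circle, triangle} and column 2 has {star, hexagon, diamond}, leaving only square.
Row 4, column 6: row 4 has {hexagon, diamond} and column 6 has {circle, square, star, diamond}, leaving only triangle.
Row 6 already has {circle, square, star, diamond} and column 6 already has {circle, square, triangle, star, diamond}, so row 6, column 6 must be hexagon.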